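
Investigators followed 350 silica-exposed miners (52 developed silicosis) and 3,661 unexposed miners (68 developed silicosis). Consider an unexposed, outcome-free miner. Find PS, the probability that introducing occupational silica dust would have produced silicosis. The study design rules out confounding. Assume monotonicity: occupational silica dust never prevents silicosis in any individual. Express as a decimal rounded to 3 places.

PS ≈ 0.132

p₁ = P(outcome | exposed) = 52/350 = 0.14857
p₀ = P(outcome | unexposed) = 68/3661 = 0.018574
Under exogeneity and monotonicity, PS = (p₁ − p₀) / (1 − p₀).
PS = (0.14857 − 0.018574) / (1 − 0.018574) = 0.13 / 0.98143 ≈ 0.1325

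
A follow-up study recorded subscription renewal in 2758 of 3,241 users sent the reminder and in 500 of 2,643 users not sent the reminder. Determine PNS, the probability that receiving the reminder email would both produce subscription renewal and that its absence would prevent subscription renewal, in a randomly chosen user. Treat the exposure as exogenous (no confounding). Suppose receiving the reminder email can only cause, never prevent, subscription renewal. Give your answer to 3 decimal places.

PNS ≈ 0.662

p₁ = P(outcome | exposed) = 2758/3241 = 0.85097
p₀ = P(outcome | unexposed) = 500/2643 = 0.18918
Under exogeneity and monotonicity, PNS = p₁ − p₀.
PNS = 0.85097 − 0.18918 = 0.66179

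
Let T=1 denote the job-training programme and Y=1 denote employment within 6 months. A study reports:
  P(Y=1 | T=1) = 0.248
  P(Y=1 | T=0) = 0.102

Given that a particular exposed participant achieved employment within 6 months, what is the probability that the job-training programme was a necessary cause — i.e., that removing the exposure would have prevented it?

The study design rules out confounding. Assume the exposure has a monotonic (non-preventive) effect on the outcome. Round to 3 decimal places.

PN ≈ 0.589

Let p₁ = 0.248, p₀ = 0.102.
Under exogeneity and monotonicity, PN = (p₁ − p₀) / p₁.
PN = (0.248 − 0.102) / 0.248 = 0.146 / 0.248 ≈ 0.5887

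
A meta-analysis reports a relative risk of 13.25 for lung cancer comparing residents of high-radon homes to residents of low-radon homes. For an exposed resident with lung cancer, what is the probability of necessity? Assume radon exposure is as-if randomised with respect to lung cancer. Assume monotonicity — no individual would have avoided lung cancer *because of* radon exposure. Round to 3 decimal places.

Under exogeneity and monotonicity, PN = (RR − 1) / RR = 1 − 1/RR.
PN = (13.25 − 1) / 13.25 = 12.25 / 13.25 ≈ 0.9245

PN ≈ 0.925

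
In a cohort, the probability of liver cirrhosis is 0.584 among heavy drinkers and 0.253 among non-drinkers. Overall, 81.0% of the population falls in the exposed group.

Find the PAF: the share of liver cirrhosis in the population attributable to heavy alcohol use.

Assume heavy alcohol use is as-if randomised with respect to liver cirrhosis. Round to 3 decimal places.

Let p₁ = 0.584, p₀ = 0.253.
Overall risk P(Y=1) = π·p₁ + (1−π)·p₀ = 0.81×0.584 + 0.19×0.253 = 0.52111.
Under exogeneity, PAF = [P(Y=1) − p₀] / P(Y=1).
PAF = (0.52111 − 0.253) / 0.52111 ≈ 0.5145

PAF ≈ 0.514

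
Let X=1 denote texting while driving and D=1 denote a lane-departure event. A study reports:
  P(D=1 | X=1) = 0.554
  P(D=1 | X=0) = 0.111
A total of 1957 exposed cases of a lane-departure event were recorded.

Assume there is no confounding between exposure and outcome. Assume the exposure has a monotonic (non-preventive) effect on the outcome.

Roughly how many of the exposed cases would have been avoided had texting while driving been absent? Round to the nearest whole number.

Let p₁ = 0.554, p₀ = 0.111.
PN = (p₁ − p₀)/p₁ = (0.554 − 0.111) / 0.554 ≈ 0.79964.
Attributable cases ≈ PN × (exposed cases) = 0.79964 × 1957 ≈ 1564.89.

about 1565 cases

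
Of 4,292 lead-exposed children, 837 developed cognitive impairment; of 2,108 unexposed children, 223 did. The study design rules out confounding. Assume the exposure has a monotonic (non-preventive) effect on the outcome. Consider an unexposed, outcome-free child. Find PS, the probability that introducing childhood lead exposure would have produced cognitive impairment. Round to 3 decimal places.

PS ≈ 0.100

p₁ = P(outcome | exposed) = 837/4292 = 0.19501
p₀ = P(outcome | unexposed) = 223/2108 = 0.10579
Under exogeneity and monotonicity, PS = (p₁ − p₀) / (1 − p₀).
PS = (0.19501 − 0.10579) / (1 − 0.10579) = 0.089227 / 0.89421 ≈ 0.0998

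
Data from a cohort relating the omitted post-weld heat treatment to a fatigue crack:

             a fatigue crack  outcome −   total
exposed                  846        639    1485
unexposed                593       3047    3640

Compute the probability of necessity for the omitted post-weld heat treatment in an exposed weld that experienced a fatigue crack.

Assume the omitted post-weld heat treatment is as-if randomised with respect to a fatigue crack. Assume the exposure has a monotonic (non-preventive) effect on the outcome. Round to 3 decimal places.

p₁ = P(outcome | exposed) = 846/1485 = 0.5697
p₀ = P(outcome | unexposed) = 593/3640 = 0.16291
Under exogeneity and monotonicity, PN = (p₁ − p₀) / p₁.
PN = (0.5697 − 0.16291) / 0.5697 = 0.40678 / 0.5697 ≈ 0.7140

PN ≈ 0.714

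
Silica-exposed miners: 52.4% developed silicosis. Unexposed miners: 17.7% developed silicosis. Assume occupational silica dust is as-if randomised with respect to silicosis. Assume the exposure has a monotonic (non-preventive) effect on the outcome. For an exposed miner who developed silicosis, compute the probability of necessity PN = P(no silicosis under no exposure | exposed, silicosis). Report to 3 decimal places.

p₁ = 0.524, p₀ = 0.177.
Under exogeneity and monotonicity, PN = (p₁ − p₀) / p₁.
PN = (0.524 − 0.177) / 0.524 = 0.347 / 0.524 ≈ 0.6622

PN ≈ 0.662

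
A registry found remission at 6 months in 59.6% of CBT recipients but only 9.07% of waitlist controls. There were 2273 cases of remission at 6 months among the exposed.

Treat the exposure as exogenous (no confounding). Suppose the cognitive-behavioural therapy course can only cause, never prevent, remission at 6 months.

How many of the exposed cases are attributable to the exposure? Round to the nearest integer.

p₁ = 0.596, p₀ = 0.0907.
PN = (p₁ − p₀)/p₁ = (0.596 − 0.0907) / 0.596 ≈ 0.84782.
Attributable cases ≈ PN × (exposed cases) = 0.84782 × 2273 ≈ 1927.09.

about 1927 cases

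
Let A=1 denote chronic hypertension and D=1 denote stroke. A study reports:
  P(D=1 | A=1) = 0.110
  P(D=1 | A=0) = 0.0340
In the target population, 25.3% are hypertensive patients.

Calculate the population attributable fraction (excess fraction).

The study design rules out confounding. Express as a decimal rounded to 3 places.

Let p₁ = 0.11, p₀ = 0.034.
Overall risk P(Y=1) = π·p₁ + (1−π)·p₀ = 0.253×0.11 + 0.747×0.034 = 0.053228.
Under exogeneity, PAF = [P(Y=1) − p₀] / P(Y=1).
PAF = (0.053228 − 0.034) / 0.053228 ≈ 0.3612

PAF ≈ 0.361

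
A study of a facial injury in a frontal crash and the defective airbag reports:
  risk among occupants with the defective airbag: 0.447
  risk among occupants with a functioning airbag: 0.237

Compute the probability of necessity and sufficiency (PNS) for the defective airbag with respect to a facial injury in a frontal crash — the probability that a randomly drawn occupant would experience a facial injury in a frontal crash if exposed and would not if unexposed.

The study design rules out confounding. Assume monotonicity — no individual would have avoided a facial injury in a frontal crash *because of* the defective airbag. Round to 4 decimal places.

PNS ≈ 0.2100

Let p₁ = 0.447, p₀ = 0.237.
Under exogeneity and monotonicity, PNS = p₁ − p₀.
PNS = 0.447 − 0.237 = 0.21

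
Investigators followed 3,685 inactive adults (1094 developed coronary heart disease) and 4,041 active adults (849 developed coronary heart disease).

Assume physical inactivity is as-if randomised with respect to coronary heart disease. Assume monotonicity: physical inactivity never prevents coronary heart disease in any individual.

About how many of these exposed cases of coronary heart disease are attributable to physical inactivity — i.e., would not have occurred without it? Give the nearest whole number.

about 320 cases

p₁ = P(outcome | exposed) = 1094/3685 = 0.29688
p₀ = P(outcome | unexposed) = 849/4041 = 0.2101
PN = (p₁ − p₀)/p₁ = (0.29688 − 0.2101) / 0.29688 ≈ 0.29232.
Attributable cases ≈ PN × (exposed cases) = 0.29232 × 1094 ≈ 319.79.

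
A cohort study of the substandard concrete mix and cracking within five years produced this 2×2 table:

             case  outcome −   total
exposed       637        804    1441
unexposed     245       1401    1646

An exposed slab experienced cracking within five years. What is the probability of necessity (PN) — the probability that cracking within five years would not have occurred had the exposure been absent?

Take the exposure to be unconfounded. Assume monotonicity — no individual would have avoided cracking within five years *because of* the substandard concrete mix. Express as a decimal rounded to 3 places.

p₁ = P(outcome | exposed) = 637/1441 = 0.44205
p₀ = P(outcome | unexposed) = 245/1646 = 0.14885
Under exogeneity and monotonicity, PN = (p₁ − p₀)/p₁.
PN = (0.44205 − 0.14885) / 0.44205 ≈ 0.6633

PN ≈ 0.663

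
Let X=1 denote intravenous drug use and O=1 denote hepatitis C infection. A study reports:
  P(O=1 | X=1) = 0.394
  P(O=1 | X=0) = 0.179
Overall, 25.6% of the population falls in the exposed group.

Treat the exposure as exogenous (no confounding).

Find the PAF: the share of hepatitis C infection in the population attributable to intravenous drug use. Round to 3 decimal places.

PAF ≈ 0.235

Let p₁ = 0.394, p₀ = 0.179.
Overall risk P(Y=1) = π·p₁ + (1−π)·p₀ = 0.256×0.394 + 0.744×0.179 = 0.23404.
Under exogeneity, PAF = [P(Y=1) − p₀] / P(Y=1).
PAF = (0.23404 − 0.179) / 0.23404 ≈ 0.2352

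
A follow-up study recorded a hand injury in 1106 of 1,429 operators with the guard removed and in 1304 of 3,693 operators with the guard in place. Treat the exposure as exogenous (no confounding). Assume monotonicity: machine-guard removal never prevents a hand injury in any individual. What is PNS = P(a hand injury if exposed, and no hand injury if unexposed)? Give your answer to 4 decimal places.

PNS ≈ 0.4209

p₁ = P(outcome | exposed) = 1106/1429 = 0.77397
p₀ = P(outcome | unexposed) = 1304/3693 = 0.3531
Under exogeneity and monotonicity, PNS = p₁ − p₀.
PNS = 0.77397 − 0.3531 = 0.42087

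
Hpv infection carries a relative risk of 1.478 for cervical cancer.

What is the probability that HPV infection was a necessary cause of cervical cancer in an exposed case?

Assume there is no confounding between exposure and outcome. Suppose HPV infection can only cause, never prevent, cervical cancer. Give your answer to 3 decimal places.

PN ≈ 0.323

Under exogeneity and monotonicity, PN = (RR − 1) / RR = 1 − 1/RR.
PN = (1.478 − 1) / 1.478 = 0.478 / 1.478 ≈ 0.3234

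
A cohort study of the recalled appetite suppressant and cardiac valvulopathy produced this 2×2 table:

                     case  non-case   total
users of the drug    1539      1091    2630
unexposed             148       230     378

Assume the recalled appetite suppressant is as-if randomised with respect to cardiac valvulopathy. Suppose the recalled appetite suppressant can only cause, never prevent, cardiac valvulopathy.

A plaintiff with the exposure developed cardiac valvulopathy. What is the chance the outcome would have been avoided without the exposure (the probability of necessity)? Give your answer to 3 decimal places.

PN ≈ 0.331

p₁ = P(outcome | exposed) = 1539/2630 = 0.58517
p₀ = P(outcome | unexposed) = 148/378 = 0.39153
Under exogeneity and monotonicity, PN = (p₁ − p₀)/p₁.
PN = (0.58517 − 0.39153) / 0.58517 ≈ 0.3309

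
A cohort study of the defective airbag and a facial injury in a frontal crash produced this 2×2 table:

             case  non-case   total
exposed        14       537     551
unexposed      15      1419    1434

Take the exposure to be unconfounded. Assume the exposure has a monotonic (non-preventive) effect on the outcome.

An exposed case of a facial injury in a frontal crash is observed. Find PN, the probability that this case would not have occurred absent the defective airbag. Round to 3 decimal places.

PN ≈ 0.588

p₁ = P(outcome | exposed) = 14/551 = 0.025408
p₀ = P(outcome | unexposed) = 15/1434 = 0.01046
Under exogeneity and monotonicity, PN = (p₁ − p₀)/p₁.
PN = (0.025408 − 0.01046) / 0.025408 ≈ 0.5883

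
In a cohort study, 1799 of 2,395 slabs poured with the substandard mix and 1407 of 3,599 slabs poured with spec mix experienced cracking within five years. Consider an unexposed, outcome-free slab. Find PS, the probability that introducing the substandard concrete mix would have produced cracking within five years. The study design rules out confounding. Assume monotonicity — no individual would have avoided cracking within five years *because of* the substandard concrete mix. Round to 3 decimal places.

p₁ = P(outcome | exposed) = 1799/2395 = 0.75115
p₀ = P(outcome | unexposed) = 1407/3599 = 0.39094
Under exogeneity and monotonicity, PS = (p₁ − p₀) / (1 − p₀).
PS = (0.75115 − 0.39094) / (1 − 0.39094) = 0.36021 / 0.60906 ≈ 0.5914

PS ≈ 0.591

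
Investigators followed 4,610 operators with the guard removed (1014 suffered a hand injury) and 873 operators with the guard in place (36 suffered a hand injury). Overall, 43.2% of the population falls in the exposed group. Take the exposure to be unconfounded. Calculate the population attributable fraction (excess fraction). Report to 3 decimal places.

PAF ≈ 0.652

p₁ = P(outcome | exposed) = 1014/4610 = 0.21996
p₀ = P(outcome | unexposed) = 36/873 = 0.041237
Overall risk P(Y=1) = π·p₁ + (1−π)·p₀ = 0.432×0.21996 + 0.568×0.041237 = 0.11844.
Under exogeneity, PAF = [P(Y=1) − p₀] / P(Y=1).
PAF = (0.11844 − 0.041237) / 0.11844 ≈ 0.6518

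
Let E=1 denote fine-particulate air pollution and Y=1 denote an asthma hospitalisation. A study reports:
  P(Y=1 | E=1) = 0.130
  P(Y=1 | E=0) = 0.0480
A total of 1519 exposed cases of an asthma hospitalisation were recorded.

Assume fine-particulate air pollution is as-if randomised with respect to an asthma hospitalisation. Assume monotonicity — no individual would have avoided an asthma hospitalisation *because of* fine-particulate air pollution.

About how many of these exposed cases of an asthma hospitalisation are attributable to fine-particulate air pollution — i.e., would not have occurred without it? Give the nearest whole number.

Let p₁ = 0.13, p₀ = 0.048.
PN = (p₁ − p₀)/p₁ = (0.13 − 0.048) / 0.13 ≈ 0.63077.
Attributable cases ≈ PN × (exposed cases) = 0.63077 × 1519 ≈ 958.14.

about 958 cases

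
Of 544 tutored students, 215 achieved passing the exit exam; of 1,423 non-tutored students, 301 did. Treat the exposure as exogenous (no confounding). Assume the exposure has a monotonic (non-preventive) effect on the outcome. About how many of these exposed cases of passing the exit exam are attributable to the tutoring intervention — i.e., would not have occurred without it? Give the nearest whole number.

about 100 cases

p₁ = P(outcome | exposed) = 215/544 = 0.39522
p₀ = P(outcome | unexposed) = 301/1423 = 0.21152
PN = (p₁ − p₀)/p₁ = (0.39522 − 0.21152) / 0.39522 ≈ 0.46479.
Attributable cases ≈ PN × (exposed cases) = 0.46479 × 215 ≈ 99.93.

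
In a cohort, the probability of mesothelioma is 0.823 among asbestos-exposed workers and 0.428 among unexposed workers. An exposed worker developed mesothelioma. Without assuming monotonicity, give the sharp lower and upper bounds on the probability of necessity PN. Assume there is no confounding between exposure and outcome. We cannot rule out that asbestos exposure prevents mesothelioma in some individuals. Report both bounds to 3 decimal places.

0.480 ≤ PN ≤ 0.695

Let p₁ = 0.823, p₀ = 0.428.
Under exogeneity alone the bounds on PN are max{0,(p₁−p₀)/p₁} ≤ PN ≤ min{1,(1−p₀)/p₁}.
  lower = (p₁ − p₀)/p₁ = 0.395 / 0.823 ≈ 0.4800
  upper = min{1, (1 − p₀)/p₁} = 0.572 / 0.823 ≈ 0.6950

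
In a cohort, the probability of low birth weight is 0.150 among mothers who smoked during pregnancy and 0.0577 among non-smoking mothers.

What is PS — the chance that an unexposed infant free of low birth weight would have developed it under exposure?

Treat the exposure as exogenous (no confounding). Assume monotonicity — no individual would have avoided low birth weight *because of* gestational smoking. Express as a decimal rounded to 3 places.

Let p₁ = 0.15, p₀ = 0.0577.
Under exogeneity and monotonicity, PS = (p₁ − p₀) / (1 − p₀).
PS = (0.15 − 0.0577) / (1 − 0.0577) = 0.0923 / 0.9423 ≈ 0.0980

PS ≈ 0.098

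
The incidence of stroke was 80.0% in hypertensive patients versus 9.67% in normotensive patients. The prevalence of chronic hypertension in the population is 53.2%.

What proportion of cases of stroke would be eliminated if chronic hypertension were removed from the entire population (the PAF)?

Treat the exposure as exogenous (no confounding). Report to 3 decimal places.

p₁ = 0.8, p₀ = 0.0967.
Overall risk P(Y=1) = π·p₁ + (1−π)·p₀ = 0.532×0.8 + 0.468×0.0967 = 0.47086.
Under exogeneity, PAF = [P(Y=1) − p₀] / P(Y=1).
PAF = (0.47086 − 0.0967) / 0.47086 ≈ 0.7946

PAF ≈ 0.795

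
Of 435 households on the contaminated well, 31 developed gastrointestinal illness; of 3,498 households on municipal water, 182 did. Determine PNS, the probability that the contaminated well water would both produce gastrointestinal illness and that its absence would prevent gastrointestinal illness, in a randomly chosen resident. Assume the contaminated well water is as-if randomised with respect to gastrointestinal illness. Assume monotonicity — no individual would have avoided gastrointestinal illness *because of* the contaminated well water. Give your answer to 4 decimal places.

p₁ = P(outcome | exposed) = 31/435 = 0.071264
p₀ = P(outcome | unexposed) = 182/3498 = 0.05203
Under exogeneity and monotonicity, PNS = p₁ − p₀.
PNS = 0.071264 − 0.05203 = 0.019235

PNS ≈ 0.0192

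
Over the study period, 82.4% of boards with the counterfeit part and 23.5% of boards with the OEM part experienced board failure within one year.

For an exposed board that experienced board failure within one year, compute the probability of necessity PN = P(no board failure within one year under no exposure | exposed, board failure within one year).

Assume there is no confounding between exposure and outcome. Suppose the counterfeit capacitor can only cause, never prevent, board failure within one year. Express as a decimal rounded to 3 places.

PN ≈ 0.715

p₁ = 0.824, p₀ = 0.235.
Under exogeneity and monotonicity, PN = (p₁ − p₀) / p₁.
PN = (0.824 − 0.235) / 0.824 = 0.589 / 0.824 ≈ 0.7148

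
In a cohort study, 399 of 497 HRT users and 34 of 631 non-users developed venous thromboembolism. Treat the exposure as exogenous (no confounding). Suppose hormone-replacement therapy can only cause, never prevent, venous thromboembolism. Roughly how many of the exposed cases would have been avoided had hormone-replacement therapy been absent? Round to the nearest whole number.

about 372 cases

p₁ = P(outcome | exposed) = 399/497 = 0.80282
p₀ = P(outcome | unexposed) = 34/631 = 0.053883
PN = (p₁ − p₀)/p₁ = (0.80282 − 0.053883) / 0.80282 ≈ 0.93288.
Attributable cases ≈ PN × (exposed cases) = 0.93288 × 399 ≈ 372.22.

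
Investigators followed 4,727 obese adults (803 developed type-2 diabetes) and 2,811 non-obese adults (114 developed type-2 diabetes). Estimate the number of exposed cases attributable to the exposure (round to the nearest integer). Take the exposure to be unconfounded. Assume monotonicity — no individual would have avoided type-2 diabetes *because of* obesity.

about 611 cases

p₁ = P(outcome | exposed) = 803/4727 = 0.16988
p₀ = P(outcome | unexposed) = 114/2811 = 0.040555
PN = (p₁ − p₀)/p₁ = (0.16988 − 0.040555) / 0.16988 ≈ 0.76127.
Attributable cases ≈ PN × (exposed cases) = 0.76127 × 803 ≈ 611.30.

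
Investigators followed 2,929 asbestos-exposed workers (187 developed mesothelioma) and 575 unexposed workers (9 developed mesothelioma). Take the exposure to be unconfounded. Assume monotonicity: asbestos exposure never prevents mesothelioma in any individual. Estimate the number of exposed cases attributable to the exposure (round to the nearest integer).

about 141 cases

p₁ = P(outcome | exposed) = 187/2929 = 0.063844
p₀ = P(outcome | unexposed) = 9/575 = 0.015652
PN = (p₁ − p₀)/p₁ = (0.063844 − 0.015652) / 0.063844 ≈ 0.75484.
Attributable cases ≈ PN × (exposed cases) = 0.75484 × 187 ≈ 141.15.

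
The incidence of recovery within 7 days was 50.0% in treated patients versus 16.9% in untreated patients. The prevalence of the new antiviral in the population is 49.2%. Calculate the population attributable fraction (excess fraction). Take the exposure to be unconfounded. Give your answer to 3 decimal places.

PAF ≈ 0.491

p₁ = 0.5, p₀ = 0.169.
Overall risk P(Y=1) = π·p₁ + (1−π)·p₀ = 0.492×0.5 + 0.508×0.169 = 0.33185.
Under exogeneity, PAF = [P(Y=1) − p₀] / P(Y=1).
PAF = (0.33185 − 0.169) / 0.33185 ≈ 0.4907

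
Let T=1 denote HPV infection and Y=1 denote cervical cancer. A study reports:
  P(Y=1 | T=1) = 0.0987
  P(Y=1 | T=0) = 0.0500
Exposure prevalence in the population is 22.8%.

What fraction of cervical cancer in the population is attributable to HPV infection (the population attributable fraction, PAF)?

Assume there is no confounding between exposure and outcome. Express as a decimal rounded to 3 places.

Let p₁ = 0.0987, p₀ = 0.05.
Overall risk P(Y=1) = π·p₁ + (1−π)·p₀ = 0.228×0.0987 + 0.772×0.05 = 0.061104.
Under exogeneity, PAF = [P(Y=1) − p₀] / P(Y=1).
PAF = (0.061104 − 0.05) / 0.061104 ≈ 0.1817

PAF ≈ 0.182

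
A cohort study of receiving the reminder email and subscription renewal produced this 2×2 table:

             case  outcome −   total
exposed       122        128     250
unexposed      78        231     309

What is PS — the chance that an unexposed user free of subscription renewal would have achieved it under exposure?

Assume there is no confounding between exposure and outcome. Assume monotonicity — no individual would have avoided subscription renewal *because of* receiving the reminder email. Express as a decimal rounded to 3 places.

p₁ = P(outcome | exposed) = 122/250 = 0.488
p₀ = P(outcome | unexposed) = 78/309 = 0.25243
Under exogeneity and monotonicity, PS = (p₁ − p₀) / (1 − p₀).
PS = (0.488 − 0.25243) / (1 − 0.25243) = 0.23557 / 0.74757 ≈ 0.3151

PS ≈ 0.315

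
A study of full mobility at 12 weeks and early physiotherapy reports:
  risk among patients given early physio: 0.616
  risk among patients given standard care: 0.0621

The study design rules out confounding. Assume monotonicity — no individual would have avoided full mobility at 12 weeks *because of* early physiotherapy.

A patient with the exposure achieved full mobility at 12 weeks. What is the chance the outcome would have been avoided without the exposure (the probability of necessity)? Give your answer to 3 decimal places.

PN ≈ 0.899

Let p₁ = 0.616, p₀ = 0.0621.
Under exogeneity and monotonicity, PN = (p₁ − p₀) / p₁.
PN = (0.616 − 0.0621) / 0.616 = 0.5539 / 0.616 ≈ 0.8992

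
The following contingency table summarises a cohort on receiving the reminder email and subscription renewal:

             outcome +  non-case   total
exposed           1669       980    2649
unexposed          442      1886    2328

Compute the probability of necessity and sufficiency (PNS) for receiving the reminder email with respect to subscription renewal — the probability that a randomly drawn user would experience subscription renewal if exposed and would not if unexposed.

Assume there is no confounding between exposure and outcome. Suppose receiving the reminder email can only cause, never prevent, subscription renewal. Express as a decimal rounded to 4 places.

p₁ = P(outcome | exposed) = 1669/2649 = 0.63005
p₀ = P(outcome | unexposed) = 442/2328 = 0.18986
Under exogeneity and monotonicity, PNS = p₁ − p₀.
PNS = 0.63005 − 0.18986 = 0.44019

PNS ≈ 0.4402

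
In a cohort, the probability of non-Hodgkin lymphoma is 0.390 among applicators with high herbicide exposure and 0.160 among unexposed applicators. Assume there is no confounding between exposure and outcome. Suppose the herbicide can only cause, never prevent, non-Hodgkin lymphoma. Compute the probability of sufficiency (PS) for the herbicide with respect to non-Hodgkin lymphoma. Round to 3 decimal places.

Let p₁ = 0.39, p₀ = 0.16.
Under exogeneity and monotonicity, PS = (p₁ − p₀) / (1 − p₀).
PS = (0.39 − 0.16) / (1 − 0.16) = 0.23 / 0.84 ≈ 0.2738

PS ≈ 0.274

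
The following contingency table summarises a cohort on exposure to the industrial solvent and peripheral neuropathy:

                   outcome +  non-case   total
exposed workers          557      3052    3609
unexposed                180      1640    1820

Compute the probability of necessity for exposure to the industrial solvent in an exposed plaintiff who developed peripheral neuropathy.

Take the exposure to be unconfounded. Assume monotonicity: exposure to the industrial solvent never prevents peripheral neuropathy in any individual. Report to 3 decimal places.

PN ≈ 0.359

p₁ = P(outcome | exposed) = 557/3609 = 0.15434
p₀ = P(outcome | unexposed) = 180/1820 = 0.098901
Under exogeneity and monotonicity, PN = (p₁ − p₀)/p₁.
PN = (0.15434 − 0.098901) / 0.15434 ≈ 0.3592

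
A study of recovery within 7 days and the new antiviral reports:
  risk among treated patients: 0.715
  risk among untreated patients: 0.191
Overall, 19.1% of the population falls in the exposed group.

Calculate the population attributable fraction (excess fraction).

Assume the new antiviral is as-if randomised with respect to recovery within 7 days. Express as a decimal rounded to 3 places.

PAF ≈ 0.344

Let p₁ = 0.715, p₀ = 0.191.
Overall risk P(Y=1) = π·p₁ + (1−π)·p₀ = 0.191×0.715 + 0.809×0.191 = 0.29108.
Under exogeneity, PAF = [P(Y=1) − p₀] / P(Y=1).
PAF = (0.29108 − 0.191) / 0.29108 ≈ 0.3438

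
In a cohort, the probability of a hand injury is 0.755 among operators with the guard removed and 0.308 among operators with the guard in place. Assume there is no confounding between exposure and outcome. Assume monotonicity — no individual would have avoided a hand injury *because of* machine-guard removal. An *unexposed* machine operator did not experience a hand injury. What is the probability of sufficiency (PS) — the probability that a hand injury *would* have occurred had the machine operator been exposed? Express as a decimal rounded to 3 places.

Let p₁ = 0.755, p₀ = 0.308.
Under exogeneity and monotonicity, PS = (p₁ − p₀) / (1 − p₀).
PS = (0.755 − 0.308) / (1 − 0.308) = 0.447 / 0.692 ≈ 0.6460

PS ≈ 0.646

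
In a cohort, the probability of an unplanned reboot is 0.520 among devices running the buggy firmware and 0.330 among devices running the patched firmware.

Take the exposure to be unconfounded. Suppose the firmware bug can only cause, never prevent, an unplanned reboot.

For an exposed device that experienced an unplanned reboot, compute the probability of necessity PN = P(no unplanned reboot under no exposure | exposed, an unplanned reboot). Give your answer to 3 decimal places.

PN ≈ 0.365

Let p₁ = 0.52, p₀ = 0.33.
Under exogeneity and monotonicity, PN = (p₁ − p₀) / p₁.
PN = (0.52 − 0.33) / 0.52 = 0.19 / 0.52 ≈ 0.3654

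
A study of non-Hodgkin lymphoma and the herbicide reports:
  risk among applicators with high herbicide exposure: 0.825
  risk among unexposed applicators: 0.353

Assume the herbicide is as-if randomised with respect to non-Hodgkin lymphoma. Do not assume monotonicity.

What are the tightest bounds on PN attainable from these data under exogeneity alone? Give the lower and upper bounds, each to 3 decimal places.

Let p₁ = 0.825, p₀ = 0.353.
Under exogeneity alone the bounds on PN are max{0,(p₁−p₀)/p₁} ≤ PN ≤ min{1,(1−p₀)/p₁}.
  lower = (p₁ − p₀)/p₁ = 0.472 / 0.825 ≈ 0.5721
  upper = min{1, (1 − p₀)/p₁} = 0.647 / 0.825 ≈ 0.7842

0.572 ≤ PN ≤ 0.784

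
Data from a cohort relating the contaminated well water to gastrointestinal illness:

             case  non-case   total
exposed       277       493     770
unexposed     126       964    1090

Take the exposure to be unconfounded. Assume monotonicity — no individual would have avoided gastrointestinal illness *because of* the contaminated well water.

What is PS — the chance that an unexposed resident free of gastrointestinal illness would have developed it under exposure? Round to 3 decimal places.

PS ≈ 0.276

p₁ = P(outcome | exposed) = 277/770 = 0.35974
p₀ = P(outcome | unexposed) = 126/1090 = 0.1156
Under exogeneity and monotonicity, PS = (p₁ − p₀)/(1 − p₀).
PS = (0.35974 − 0.1156) / 0.8844 ≈ 0.2761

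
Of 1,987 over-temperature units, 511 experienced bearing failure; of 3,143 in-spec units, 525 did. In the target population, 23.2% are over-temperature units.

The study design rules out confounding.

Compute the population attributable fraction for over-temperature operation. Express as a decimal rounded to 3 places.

PAF ≈ 0.111

p₁ = P(outcome | exposed) = 511/1987 = 0.25717
p₀ = P(outcome | unexposed) = 525/3143 = 0.16704
Overall risk P(Y=1) = π·p₁ + (1−π)·p₀ = 0.232×0.25717 + 0.768×0.16704 = 0.18795.
Under exogeneity, PAF = [P(Y=1) − p₀] / P(Y=1).
PAF = (0.18795 − 0.16704) / 0.18795 ≈ 0.1113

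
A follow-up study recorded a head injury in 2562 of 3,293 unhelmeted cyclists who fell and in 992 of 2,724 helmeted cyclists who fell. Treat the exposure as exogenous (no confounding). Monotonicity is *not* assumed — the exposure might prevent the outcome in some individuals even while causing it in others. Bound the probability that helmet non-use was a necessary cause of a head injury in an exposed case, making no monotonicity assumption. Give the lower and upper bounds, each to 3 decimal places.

p₁ = P(outcome | exposed) = 2562/3293 = 0.77801
p₀ = P(outcome | unexposed) = 992/2724 = 0.36417
Under exogeneity alone the bounds on PN are max{0,(p₁−p₀)/p₁} ≤ PN ≤ min{1,(1−p₀)/p₁}.
  lower = (p₁ − p₀)/p₁ = 0.41384 / 0.77801 ≈ 0.5319
  upper = min{1, (1 − p₀)/p₁} = 0.63583 / 0.77801 ≈ 0.8172

0.532 ≤ PN ≤ 0.817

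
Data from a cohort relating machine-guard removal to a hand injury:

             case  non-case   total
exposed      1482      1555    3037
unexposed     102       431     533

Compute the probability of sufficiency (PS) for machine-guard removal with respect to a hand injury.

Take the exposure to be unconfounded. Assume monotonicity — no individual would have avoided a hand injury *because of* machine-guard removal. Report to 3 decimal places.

p₁ = P(outcome | exposed) = 1482/3037 = 0.48798
p₀ = P(outcome | unexposed) = 102/533 = 0.19137
Under exogeneity and monotonicity, PS = (p₁ − p₀)/(1 − p₀).
PS = (0.48798 − 0.19137) / 0.80863 ≈ 0.3668

PS ≈ 0.367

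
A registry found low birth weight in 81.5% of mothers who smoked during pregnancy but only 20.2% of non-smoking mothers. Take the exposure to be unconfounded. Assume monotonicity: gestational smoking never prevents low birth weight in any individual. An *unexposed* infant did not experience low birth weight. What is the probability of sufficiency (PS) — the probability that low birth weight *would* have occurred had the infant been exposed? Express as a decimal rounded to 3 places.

PS ≈ 0.768

p₁ = 0.815, p₀ = 0.202.
Under exogeneity and monotonicity, PS = (p₁ − p₀) / (1 − p₀).
PS = (0.815 − 0.202) / (1 − 0.202) = 0.613 / 0.798 ≈ 0.7682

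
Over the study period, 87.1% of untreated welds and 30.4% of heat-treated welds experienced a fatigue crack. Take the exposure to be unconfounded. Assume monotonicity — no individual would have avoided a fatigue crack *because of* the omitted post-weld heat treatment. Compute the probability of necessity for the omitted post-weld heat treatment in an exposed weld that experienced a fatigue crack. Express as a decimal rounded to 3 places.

p₁ = 0.871, p₀ = 0.304.
Under exogeneity and monotonicity, PN = (p₁ − p₀) / p₁.
PN = (0.871 − 0.304) / 0.871 = 0.567 / 0.871 ≈ 0.6510

PN ≈ 0.651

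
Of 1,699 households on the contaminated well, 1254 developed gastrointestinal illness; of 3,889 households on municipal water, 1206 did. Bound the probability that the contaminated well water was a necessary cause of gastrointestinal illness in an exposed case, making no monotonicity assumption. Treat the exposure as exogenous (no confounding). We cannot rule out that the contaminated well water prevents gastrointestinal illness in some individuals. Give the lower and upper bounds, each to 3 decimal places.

0.580 ≤ PN ≤ 0.935

p₁ = P(outcome | exposed) = 1254/1699 = 0.73808
p₀ = P(outcome | unexposed) = 1206/3889 = 0.31011
Under exogeneity alone the bounds on PN are max{0,(p₁−p₀)/p₁} ≤ PN ≤ min{1,(1−p₀)/p₁}.
  lower = (p₁ − p₀)/p₁ = 0.42798 / 0.73808 ≈ 0.5798
  upper = min{1, (1 − p₀)/p₁} = 0.68989 / 0.73808 ≈ 0.9347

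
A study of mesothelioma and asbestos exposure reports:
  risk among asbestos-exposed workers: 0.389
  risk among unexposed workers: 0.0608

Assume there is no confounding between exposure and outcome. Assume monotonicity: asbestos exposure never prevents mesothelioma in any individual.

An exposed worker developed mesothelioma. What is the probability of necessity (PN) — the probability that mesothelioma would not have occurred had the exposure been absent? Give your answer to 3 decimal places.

Let p₁ = 0.389, p₀ = 0.0608.
Under exogeneity and monotonicity, PN = (p₁ − p₀) / p₁.
PN = (0.389 − 0.0608) / 0.389 = 0.3282 / 0.389 ≈ 0.8437

PN ≈ 0.844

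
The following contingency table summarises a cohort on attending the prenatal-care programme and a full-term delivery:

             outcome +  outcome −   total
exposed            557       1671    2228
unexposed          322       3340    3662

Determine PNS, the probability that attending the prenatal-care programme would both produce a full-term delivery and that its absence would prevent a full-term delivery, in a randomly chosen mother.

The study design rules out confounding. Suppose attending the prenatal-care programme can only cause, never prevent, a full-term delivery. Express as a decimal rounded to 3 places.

p₁ = P(outcome | exposed) = 557/2228 = 0.25
p₀ = P(outcome | unexposed) = 322/3662 = 0.08793
Under exogeneity and monotonicity, PNS = p₁ − p₀.
PNS = 0.25 − 0.08793 = 0.16207

PNS ≈ 0.162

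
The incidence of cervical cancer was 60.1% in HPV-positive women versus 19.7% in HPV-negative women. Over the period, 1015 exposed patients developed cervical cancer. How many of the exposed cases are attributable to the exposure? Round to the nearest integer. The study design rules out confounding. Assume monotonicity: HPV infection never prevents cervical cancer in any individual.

p₁ = 0.601, p₀ = 0.197.
PN = (p₁ − p₀)/p₁ = (0.601 − 0.197) / 0.601 ≈ 0.67221.
Attributable cases ≈ PN × (exposed cases) = 0.67221 × 1015 ≈ 682.30.

about 682 cases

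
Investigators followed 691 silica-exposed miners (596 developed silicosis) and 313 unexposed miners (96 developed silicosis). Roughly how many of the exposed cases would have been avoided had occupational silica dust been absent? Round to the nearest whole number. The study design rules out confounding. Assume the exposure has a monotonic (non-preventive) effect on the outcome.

p₁ = P(outcome | exposed) = 596/691 = 0.86252
p₀ = P(outcome | unexposed) = 96/313 = 0.30671
PN = (p₁ − p₀)/p₁ = (0.86252 − 0.30671) / 0.86252 ≈ 0.64440.
Attributable cases ≈ PN × (exposed cases) = 0.64440 × 596 ≈ 384.06.

about 384 cases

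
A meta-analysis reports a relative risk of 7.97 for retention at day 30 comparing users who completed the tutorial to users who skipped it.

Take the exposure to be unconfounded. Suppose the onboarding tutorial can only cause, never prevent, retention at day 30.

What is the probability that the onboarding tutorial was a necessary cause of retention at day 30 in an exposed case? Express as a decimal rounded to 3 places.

Under exogeneity and monotonicity, PN = (RR − 1) / RR = 1 − 1/RR.
PN = (7.97 − 1) / 7.97 = 6.97 / 7.97 ≈ 0.8745

PN ≈ 0.875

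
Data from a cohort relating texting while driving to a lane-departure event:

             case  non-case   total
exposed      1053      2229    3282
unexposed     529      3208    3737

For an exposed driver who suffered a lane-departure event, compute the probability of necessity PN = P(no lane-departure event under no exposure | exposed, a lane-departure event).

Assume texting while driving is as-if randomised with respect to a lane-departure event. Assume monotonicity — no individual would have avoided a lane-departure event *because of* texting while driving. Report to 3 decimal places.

p₁ = P(outcome | exposed) = 1053/3282 = 0.32084
p₀ = P(outcome | unexposed) = 529/3737 = 0.14156
Under exogeneity and monotonicity, PN = (p₁ − p₀) / p₁.
PN = (0.32084 − 0.14156) / 0.32084 = 0.17928 / 0.32084 ≈ 0.5588

PN ≈ 0.559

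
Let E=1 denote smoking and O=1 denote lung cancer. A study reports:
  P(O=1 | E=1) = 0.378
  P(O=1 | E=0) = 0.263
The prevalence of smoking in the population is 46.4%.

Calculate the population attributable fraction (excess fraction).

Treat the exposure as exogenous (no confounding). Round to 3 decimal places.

Let p₁ = 0.378, p₀ = 0.263.
Overall risk P(Y=1) = π·p₁ + (1−π)·p₀ = 0.464×0.378 + 0.536×0.263 = 0.31636.
Under exogeneity, PAF = [P(Y=1) − p₀] / P(Y=1).
PAF = (0.31636 − 0.263) / 0.31636 ≈ 0.1687

PAF ≈ 0.169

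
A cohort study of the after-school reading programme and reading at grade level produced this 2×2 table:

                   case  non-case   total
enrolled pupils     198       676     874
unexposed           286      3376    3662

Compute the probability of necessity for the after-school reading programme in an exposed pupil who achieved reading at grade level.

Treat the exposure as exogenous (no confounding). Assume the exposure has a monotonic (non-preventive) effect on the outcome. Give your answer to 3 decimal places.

p₁ = P(outcome | exposed) = 198/874 = 0.22654
p₀ = P(outcome | unexposed) = 286/3662 = 0.078099
Under exogeneity and monotonicity, PN = (p₁ − p₀)/p₁.
PN = (0.22654 − 0.078099) / 0.22654 ≈ 0.6553

PN ≈ 0.655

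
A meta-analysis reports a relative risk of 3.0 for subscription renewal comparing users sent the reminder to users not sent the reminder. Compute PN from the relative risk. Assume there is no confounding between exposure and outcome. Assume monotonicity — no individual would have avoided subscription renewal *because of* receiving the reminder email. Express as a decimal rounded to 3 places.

Under exogeneity and monotonicity, PN = (RR − 1) / RR = 1 − 1/RR.
PN = (3.0 − 1) / 3.0 = 2 / 3.0 ≈ 0.6667

PN ≈ 0.667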